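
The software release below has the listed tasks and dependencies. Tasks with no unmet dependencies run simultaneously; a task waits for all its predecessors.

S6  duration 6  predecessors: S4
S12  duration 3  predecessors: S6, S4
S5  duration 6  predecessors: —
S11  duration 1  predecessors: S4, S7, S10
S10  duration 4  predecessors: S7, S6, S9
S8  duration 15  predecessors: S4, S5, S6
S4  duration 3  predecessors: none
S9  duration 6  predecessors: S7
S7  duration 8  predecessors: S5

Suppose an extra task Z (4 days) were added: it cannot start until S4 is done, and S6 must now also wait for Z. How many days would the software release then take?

28

Originally the software release takes 25 days.
With Z inserted, S6 now waits for max(S4, Z).
New critical path: S4→Z→S6→S8 = 3+4+6+15 = 28 ⇒ 28 days.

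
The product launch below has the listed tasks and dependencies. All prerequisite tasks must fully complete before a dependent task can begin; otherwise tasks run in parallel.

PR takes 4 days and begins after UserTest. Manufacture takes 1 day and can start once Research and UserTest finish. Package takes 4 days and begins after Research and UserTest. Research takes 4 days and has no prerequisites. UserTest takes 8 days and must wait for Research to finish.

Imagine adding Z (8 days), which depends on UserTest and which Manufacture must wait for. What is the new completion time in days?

Originally the product launch takes 16 days.
With Z inserted, Manufacture now waits for max(Research, UserTest, Z).
New critical path: Research→UserTest→Z→Manufacture = 4+8+8+1 = 21 ⇒ 21 days.

21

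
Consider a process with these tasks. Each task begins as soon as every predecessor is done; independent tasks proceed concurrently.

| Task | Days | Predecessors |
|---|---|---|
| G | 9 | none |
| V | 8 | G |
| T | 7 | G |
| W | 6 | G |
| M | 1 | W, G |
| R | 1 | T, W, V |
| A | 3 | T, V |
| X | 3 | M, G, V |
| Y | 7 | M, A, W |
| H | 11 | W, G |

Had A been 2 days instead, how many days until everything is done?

26

Critical path before the change: G→V→A→Y = 9+8+3+7 = 27 giving 27 days.
Since A is critical, the -1 change carries straight to that chain (now 26 days).
No other chain overtakes it, so the finish is 26 days.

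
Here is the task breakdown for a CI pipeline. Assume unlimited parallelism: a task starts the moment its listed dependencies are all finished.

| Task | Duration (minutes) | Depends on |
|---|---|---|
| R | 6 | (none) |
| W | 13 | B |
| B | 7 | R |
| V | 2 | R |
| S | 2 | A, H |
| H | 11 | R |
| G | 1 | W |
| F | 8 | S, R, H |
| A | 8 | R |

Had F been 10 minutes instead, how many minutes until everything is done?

29

Baseline: R→H→S→F = 6+11+2+8 = 27 → 27 minutes.
Since F is critical, the +2 change carries straight to that chain (now 29 minutes).
No other chain overtakes it, so the finish is 29 minutes.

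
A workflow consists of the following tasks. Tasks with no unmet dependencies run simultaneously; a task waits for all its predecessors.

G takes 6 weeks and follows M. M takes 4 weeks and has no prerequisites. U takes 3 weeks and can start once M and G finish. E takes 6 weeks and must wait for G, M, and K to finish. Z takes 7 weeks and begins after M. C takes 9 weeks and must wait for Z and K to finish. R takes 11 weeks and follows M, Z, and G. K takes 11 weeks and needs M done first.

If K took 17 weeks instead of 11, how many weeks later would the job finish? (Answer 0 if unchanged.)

6

Baseline: M→K→C = 4+11+9 = 24 → 24 weeks.
Since K is critical, the +6 change carries straight to that chain (now 30 weeks).
That remains the longest chain; total 30 weeks.
Change in finish: 30 − 24 = +6 weeks.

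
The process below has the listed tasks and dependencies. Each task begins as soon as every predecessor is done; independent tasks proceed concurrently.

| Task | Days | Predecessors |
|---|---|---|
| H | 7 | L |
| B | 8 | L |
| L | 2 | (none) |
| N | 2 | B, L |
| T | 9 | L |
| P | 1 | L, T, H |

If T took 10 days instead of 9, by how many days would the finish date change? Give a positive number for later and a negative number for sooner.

Critical path before the change: L→T→P = 2+9+1 = 12 giving 12 days.
Since T is critical, the +1 change carries straight to that chain (now 13 days).
The critical path is still L→T→P; finish is now 13 days.
Change in finish: 13 − 12 = +1 days.

1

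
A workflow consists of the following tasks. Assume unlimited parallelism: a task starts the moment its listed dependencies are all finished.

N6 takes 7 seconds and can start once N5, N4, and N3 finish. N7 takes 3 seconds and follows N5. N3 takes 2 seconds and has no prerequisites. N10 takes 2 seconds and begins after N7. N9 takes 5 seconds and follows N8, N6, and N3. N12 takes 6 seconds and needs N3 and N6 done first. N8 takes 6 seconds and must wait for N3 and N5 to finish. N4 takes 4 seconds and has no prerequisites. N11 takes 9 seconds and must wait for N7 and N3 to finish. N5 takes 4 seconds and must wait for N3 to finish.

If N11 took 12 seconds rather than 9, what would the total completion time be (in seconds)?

Baseline: N3→N5→N6→N12 = 2+4+7+6 = 19 → 19 seconds.
N11 is off the critical path — its longest chain is 18 seconds, giving 1 of slack.
New critical path: N3→N5→N7→N11 = 2+4+3+12 = 21 ⇒ 21 seconds.

21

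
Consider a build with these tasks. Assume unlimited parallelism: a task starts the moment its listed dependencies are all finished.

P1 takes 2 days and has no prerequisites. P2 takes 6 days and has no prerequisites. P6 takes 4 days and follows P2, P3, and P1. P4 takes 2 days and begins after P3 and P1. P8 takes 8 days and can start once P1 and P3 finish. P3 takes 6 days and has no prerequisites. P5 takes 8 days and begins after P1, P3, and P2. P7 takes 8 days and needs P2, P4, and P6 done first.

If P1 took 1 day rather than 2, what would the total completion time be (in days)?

18

Baseline: P2→P6→P7 = 6+4+8 = 18 → 18 days.
The longest path through P1 is only 14 days, so P1 has float 4.
The critical path is still P2→P6→P7; finish is now 18 days.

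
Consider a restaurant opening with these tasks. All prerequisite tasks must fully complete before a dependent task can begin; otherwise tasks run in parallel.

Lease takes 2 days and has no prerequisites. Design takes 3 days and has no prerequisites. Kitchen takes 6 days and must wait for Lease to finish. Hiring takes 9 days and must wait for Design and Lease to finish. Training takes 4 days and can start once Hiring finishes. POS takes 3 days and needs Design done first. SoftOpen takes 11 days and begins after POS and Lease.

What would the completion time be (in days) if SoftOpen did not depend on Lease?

17

Before: longest chain Design→POS→SoftOpen = 3+3+11 = 17, finish 17.
Dropping Lease→SoftOpen doesn't change SoftOpen's earliest start (6); another predecessor still binds.
New critical path: Design→POS→SoftOpen = 3+3+11 = 17 ⇒ 17 days.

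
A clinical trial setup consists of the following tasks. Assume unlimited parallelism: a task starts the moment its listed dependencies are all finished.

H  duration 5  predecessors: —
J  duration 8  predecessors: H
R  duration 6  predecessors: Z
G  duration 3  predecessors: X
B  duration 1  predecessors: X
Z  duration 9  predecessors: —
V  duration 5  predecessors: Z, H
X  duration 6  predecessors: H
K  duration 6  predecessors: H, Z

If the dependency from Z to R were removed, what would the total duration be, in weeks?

15

With the dependency in place, Z→R = 9+6 = 15 sets the finish at 15 weeks.
Without Z→R, R's earliest start moves from 9 to 0.
The longest chain is now Z→K = 9+6 = 15, so the job takes 15 weeks.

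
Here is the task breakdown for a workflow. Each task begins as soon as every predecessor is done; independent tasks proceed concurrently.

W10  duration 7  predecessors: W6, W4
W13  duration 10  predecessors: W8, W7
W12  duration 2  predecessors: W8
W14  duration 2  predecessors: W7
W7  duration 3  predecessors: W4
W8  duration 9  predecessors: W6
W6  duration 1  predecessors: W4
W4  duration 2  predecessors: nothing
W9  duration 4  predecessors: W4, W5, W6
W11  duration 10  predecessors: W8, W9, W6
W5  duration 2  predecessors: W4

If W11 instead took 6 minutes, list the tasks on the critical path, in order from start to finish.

Baseline: W4→W6→W8→W11 = 2+1+9+10 = 22 → 22 minutes.
W11 is on the critical path; changing it to 6 makes that path 18 minutes.
The binding chain switches to W4→W6→W8→W13 = 2+1+9+10 = 22; finish 22 minutes.

W4, W6, W8, W13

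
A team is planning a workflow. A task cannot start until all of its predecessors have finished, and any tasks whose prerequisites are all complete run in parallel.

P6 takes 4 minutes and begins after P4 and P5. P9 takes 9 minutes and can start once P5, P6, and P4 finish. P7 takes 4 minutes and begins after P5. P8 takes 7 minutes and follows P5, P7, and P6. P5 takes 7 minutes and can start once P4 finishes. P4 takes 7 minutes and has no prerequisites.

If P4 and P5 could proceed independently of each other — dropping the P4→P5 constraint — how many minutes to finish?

Original critical path: P4→P5→P6→P9 = 7+7+4+9 = 27 ⇒ 27 minutes.
Without P4→P5, P5's earliest start moves from 7 to 0.
New critical path: P4→P6→P9 = 7+4+9 = 20 ⇒ 20 minutes.

20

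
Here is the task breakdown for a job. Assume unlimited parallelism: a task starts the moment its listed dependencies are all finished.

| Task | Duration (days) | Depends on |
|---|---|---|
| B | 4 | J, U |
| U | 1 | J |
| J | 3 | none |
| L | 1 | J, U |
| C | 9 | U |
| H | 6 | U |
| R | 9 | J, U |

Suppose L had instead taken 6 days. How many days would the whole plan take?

13

Actual critical path: J→U→R = 3+1+9 = 13 ⇒ 13 days.
The longest path through L is only 5 days, so L has float 8.
The critical path is still J→U→R; finish is now 13 days.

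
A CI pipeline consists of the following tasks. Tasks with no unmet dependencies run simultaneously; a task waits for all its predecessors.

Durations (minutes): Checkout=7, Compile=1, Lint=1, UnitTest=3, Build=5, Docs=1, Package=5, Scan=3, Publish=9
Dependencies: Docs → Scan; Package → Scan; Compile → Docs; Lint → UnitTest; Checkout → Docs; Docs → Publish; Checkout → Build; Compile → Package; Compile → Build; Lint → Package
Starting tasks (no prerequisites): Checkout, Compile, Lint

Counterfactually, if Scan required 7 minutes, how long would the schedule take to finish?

17

Critical path before the change: Checkout→Docs→Publish = 7+1+9 = 17 giving 17 minutes.
Scan has 6 minutes of float (longest path through it is 11).
No other chain overtakes it, so the finish is 17 minutes.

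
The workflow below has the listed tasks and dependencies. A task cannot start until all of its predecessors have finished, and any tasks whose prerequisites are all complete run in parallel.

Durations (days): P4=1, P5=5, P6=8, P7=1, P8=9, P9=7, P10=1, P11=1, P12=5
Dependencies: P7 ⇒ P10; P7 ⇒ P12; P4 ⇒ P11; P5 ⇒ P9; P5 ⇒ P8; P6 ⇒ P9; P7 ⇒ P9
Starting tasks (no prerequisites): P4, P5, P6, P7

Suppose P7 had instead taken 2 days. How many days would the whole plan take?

Critical path before the change: P6→P9 = 8+7 = 15 giving 15 days.
P7 has 7 days of float (longest path through it is 8).
The critical path is still P6→P9; finish is now 15 days.

15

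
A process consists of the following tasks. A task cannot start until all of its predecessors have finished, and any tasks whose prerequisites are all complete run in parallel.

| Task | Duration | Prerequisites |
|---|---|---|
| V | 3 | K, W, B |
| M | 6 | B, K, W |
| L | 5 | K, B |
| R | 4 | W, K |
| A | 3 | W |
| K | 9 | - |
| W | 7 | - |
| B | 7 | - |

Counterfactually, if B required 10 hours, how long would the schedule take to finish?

16

Actual critical path: K→M = 9+6 = 15 ⇒ 15 hours.
B has 2 hours of float (longest path through it is 13).
Now B→M = 10+6 = 16 is longest, so the finish becomes 16 hours.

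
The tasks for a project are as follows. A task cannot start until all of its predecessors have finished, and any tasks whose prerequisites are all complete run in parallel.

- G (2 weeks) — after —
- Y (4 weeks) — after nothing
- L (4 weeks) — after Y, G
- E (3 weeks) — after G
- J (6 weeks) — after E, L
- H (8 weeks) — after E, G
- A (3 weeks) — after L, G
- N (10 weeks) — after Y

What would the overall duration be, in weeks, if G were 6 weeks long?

17

Actual critical path: Y→L→J = 4+4+6 = 14 ⇒ 14 weeks.
The longest path through G is only 13 weeks, so G has float 1.
Now G→E→H = 6+3+8 = 17 is longest, so the finish becomes 17 weeks.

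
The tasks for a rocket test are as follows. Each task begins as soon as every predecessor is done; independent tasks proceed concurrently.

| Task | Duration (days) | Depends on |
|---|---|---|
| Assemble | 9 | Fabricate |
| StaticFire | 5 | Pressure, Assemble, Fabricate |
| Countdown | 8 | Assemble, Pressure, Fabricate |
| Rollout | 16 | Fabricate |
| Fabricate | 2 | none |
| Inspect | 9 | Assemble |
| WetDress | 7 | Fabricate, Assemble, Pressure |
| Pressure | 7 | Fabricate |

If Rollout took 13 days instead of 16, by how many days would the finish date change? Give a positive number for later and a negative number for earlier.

Critical path before the change: Fabricate→Assemble→Inspect = 2+9+9 = 20 giving 20 days.
Rollout is off the critical path — its longest chain is 18 days, giving 2 of slack.
That remains the longest chain; total 20 days.
Change in finish: 20 − 20 = +0 days.

0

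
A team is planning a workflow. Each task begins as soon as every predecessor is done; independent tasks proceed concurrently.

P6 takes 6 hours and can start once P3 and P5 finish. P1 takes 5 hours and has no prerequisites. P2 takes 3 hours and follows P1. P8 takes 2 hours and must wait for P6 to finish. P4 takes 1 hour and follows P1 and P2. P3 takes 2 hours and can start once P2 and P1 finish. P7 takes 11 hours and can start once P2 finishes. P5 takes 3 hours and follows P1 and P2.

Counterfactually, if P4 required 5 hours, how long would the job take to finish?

19

Critical path before the change: P1→P2→P5→P6→P8 = 5+3+3+6+2 = 19 giving 19 hours.
P4 is off the critical path — its longest chain is 9 hours, giving 10 of slack.
That remains the longest chain; total 19 hours.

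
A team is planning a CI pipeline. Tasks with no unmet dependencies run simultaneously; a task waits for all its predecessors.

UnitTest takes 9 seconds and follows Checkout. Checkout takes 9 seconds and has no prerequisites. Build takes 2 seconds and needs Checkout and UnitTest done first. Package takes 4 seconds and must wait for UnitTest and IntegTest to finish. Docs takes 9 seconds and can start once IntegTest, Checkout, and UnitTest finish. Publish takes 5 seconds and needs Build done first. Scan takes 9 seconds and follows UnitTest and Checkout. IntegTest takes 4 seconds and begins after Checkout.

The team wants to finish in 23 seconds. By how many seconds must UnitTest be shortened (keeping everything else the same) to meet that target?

Current finish: 27 seconds; target: 23.
UnitTest is on every critical path, so each second cut from UnitTest cuts the finish by one (this holds down to a finish of 22).
Need 27 − 23 = 4 seconds off UnitTest → UnitTest becomes 5 seconds, finish becomes 23.

4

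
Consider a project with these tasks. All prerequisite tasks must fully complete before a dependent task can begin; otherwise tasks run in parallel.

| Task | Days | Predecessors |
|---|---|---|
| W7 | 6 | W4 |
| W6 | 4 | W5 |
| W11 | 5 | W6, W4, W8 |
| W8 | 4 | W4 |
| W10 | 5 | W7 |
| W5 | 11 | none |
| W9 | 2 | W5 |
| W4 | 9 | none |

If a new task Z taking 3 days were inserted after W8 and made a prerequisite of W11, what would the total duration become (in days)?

Originally the schedule takes 20 days.
With Z inserted, W11 now waits for max(W6, W4, W8, Z).
New critical path: W4→W8→Z→W11 = 9+4+3+5 = 21 ⇒ 21 days.

21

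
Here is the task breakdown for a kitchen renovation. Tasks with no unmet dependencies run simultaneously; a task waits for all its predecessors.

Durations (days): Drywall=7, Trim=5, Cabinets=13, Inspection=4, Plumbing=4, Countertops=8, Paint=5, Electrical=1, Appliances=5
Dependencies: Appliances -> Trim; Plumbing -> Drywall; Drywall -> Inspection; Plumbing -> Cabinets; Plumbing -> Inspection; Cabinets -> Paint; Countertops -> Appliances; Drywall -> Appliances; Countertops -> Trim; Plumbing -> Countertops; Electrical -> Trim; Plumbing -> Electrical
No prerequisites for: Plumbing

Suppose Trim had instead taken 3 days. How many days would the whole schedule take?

As given, the longest chain is Plumbing→Countertops→Appliances→Trim = 4+8+5+5 = 22, so the finish is 22 days.
Since Trim is critical, the -2 change carries straight to that chain (now 20 days).
Now Plumbing→Cabinets→Paint = 4+13+5 = 22 is longest, so the finish becomes 22 days.

22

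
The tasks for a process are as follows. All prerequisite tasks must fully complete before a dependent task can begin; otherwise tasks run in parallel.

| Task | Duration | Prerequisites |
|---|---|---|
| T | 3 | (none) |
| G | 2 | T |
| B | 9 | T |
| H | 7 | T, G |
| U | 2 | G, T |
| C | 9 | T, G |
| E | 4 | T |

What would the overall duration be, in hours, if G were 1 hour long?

13

Actual critical path: T→G→C = 3+2+9 = 14 ⇒ 14 hours.
Since G is critical, the -1 change carries straight to that chain (now 13 hours).
That remains the longest chain; total 13 hours.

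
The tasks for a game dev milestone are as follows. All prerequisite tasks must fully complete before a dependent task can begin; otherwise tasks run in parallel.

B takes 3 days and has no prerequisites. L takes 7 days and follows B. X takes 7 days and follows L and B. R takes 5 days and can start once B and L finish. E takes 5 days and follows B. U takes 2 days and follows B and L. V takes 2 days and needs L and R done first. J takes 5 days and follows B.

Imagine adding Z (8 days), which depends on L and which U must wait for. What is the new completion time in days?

Originally the plan takes 17 days.
With Z inserted, U now waits for max(B, L, Z).
New critical path: B→L→Z→U = 3+7+8+2 = 20 ⇒ 20 days.

20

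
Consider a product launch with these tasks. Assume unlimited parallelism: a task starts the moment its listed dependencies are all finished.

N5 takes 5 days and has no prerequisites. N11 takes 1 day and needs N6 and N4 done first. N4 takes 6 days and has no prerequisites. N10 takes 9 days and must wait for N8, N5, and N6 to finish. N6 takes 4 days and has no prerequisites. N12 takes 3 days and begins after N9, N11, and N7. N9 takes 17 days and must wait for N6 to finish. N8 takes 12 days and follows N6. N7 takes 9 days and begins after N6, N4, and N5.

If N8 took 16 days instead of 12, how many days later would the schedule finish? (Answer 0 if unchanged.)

The binding path is N6→N8→N10 = 4+12+9 = 25; finish at 25 days.
Since N8 is critical, the +4 change carries straight to that chain (now 29 days).
No other chain overtakes it, so the finish is 29 days.
Change in finish: 29 − 25 = +4 days.

4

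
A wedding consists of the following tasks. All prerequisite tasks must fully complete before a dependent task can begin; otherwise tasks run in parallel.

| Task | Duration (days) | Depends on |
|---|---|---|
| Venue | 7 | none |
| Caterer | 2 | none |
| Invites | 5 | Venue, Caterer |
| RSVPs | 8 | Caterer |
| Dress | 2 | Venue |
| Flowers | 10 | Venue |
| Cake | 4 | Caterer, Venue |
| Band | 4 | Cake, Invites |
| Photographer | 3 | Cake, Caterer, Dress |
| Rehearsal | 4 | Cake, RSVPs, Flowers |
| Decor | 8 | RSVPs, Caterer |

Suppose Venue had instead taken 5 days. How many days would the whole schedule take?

19

Actual critical path: Venue→Flowers→Rehearsal = 7+10+4 = 21 ⇒ 21 days.
Venue lies on that path, so at 5 days the path becomes 19 days.
That remains the longest chain; total 19 days.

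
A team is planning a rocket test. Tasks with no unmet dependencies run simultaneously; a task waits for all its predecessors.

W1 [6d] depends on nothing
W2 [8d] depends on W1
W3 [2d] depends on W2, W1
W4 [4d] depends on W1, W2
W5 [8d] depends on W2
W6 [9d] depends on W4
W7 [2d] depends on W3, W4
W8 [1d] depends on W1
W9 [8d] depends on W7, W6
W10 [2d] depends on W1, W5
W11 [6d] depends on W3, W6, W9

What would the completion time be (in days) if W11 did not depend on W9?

35

Before: longest chain W1→W2→W4→W6→W9→W11 = 6+8+4+9+8+6 = 41, finish 41.
Without W9→W11, W11's earliest start moves from 35 to 27.
After: W1→W2→W4→W6→W9 = 6+8+4+9+8 = 35 → 35 days.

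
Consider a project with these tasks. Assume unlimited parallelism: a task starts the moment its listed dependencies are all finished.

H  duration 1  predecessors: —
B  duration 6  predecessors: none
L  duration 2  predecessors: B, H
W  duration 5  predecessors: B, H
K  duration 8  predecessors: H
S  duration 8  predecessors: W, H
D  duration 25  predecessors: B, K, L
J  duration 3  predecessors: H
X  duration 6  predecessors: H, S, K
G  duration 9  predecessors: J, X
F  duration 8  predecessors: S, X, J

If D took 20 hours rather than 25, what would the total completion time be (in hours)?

34

Critical path before the change: H→K→D = 1+8+25 = 34 giving 34 hours.
D is on the critical path; changing it to 20 makes that path 29 hours.
Now B→W→S→X→G = 6+5+8+6+9 = 34 is longest, so the finish becomes 34 hours.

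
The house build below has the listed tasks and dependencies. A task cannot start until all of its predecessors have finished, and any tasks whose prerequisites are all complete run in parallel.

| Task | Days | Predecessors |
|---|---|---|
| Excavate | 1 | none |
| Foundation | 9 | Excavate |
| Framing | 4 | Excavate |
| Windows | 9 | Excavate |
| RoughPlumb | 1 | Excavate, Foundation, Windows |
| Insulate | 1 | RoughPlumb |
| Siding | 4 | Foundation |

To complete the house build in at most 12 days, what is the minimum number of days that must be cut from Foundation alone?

Current finish: 14 days; target: 12.
Foundation is on every critical path, so each day cut from Foundation cuts the finish by one (this holds down to a finish of 12).
Need 14 − 12 = 2 days off Foundation → Foundation becomes 7 days, finish becomes 12.

2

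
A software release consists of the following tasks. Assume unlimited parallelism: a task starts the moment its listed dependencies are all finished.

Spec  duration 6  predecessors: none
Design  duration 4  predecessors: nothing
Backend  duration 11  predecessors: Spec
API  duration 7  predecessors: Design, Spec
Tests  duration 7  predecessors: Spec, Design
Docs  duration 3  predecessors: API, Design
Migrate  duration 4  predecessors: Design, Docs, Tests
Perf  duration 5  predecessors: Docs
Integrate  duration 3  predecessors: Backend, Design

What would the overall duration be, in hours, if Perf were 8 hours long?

24

The binding path is Spec→API→Docs→Perf = 6+7+3+5 = 21; finish at 21 hours.
Perf lies on that path, so at 8 hours the path becomes 24 hours.
No other chain overtakes it, so the finish is 24 hours.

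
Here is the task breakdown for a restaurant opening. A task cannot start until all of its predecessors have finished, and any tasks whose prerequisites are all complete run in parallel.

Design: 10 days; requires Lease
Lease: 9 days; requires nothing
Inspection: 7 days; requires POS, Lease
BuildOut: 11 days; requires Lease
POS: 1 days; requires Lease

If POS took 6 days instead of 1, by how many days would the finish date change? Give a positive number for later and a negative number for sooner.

2

Actual critical path: Lease→BuildOut = 9+11 = 20 ⇒ 20 days.
POS is off the critical path — its longest chain is 17 days, giving 3 of slack.
Now Lease→POS→Inspection = 9+6+7 = 22 is longest, so the finish becomes 22 days.
Change in finish: 22 − 20 = +2 days.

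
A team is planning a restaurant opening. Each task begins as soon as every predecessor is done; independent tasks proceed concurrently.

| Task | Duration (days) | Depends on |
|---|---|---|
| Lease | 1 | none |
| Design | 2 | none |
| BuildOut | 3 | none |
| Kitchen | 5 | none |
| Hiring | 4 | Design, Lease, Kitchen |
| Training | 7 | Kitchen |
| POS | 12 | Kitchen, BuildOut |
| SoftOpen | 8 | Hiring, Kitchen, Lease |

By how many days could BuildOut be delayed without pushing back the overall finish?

The longest chain is Kitchen→Hiring→SoftOpen = 5+4+8 = 17; overall finish 17 days.
BuildOut finishes as early as 3 and must finish by 5.
Float = 17 − 15 = 2.

2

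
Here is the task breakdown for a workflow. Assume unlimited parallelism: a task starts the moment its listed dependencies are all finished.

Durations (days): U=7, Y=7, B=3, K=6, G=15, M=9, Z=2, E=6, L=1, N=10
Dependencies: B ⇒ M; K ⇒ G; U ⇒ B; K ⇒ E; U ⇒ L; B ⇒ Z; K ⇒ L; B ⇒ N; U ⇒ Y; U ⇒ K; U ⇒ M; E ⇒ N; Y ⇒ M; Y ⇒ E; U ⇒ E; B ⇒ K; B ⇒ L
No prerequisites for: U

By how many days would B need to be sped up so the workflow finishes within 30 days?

2

Current finish: 32 days; target: 30.
B is on every critical path, so each day cut from B cuts the finish by one (this holds down to a finish of 30).
Need 32 − 30 = 2 days off B → B becomes 1 day, finish becomes 30.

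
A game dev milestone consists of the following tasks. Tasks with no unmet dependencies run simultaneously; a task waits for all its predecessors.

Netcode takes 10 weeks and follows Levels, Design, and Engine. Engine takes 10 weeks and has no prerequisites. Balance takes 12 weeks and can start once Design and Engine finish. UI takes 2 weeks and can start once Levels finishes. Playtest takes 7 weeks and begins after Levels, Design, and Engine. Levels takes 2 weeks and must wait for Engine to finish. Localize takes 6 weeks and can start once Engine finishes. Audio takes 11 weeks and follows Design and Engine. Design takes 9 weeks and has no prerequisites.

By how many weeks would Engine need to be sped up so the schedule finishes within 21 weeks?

1

Current finish: 22 weeks; target: 21.
Engine is on every critical path, so each week cut from Engine cuts the finish by one (this holds down to a finish of 21).
Need 22 − 21 = 1 week off Engine → Engine becomes 9 weeks, finish becomes 21.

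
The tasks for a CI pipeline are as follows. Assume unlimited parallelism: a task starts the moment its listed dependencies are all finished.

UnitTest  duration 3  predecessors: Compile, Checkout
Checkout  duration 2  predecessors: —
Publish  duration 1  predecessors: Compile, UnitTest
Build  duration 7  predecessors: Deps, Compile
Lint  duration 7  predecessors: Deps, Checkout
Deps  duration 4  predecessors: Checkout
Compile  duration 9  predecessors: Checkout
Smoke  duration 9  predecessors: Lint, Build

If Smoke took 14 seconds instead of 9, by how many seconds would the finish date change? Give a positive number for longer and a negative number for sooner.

5

Baseline: Checkout→Compile→Build→Smoke = 2+9+7+9 = 27 → 27 seconds.
Smoke is on the critical path; changing it to 14 makes that path 32 seconds.
That remains the longest chain; total 32 seconds.
Change in finish: 32 − 27 = +5 seconds.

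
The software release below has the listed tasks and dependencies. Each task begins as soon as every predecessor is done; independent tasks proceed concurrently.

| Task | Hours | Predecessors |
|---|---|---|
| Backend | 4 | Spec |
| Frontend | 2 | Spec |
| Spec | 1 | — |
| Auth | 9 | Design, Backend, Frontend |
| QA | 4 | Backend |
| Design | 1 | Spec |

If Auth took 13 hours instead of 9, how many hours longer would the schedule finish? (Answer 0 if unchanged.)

4

As given, the longest chain is Spec→Backend→Auth = 1+4+9 = 14, so the finish is 14 hours.
Auth lies on that path, so at 13 hours the path becomes 18 hours.
No other chain overtakes it, so the finish is 18 hours.
Change in finish: 18 − 14 = +4 hours.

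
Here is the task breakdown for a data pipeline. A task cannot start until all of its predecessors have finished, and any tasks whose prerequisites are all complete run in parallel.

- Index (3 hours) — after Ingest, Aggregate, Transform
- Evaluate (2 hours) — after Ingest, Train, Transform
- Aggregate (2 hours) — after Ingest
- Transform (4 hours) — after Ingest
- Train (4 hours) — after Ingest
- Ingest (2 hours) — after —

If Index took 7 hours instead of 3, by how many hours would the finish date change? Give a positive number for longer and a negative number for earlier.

4

The binding path is Ingest→Transform→Index = 2+4+3 = 9; finish at 9 hours.
Index lies on that path, so at 7 hours the path becomes 13 hours.
That remains the longest chain; total 13 hours.
Change in finish: 13 − 9 = +4 hours.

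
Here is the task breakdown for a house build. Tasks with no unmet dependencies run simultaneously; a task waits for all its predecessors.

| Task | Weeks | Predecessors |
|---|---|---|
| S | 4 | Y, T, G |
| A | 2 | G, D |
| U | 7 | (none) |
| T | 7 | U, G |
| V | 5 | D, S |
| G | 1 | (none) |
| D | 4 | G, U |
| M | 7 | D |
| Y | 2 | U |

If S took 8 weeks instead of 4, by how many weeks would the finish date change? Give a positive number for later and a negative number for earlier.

4

Critical path before the change: U→T→S→V = 7+7+4+5 = 23 giving 23 weeks.
S lies on that path, so at 8 weeks the path becomes 27 weeks.
The critical path is still U→T→S→V; finish is now 27 weeks.
Change in finish: 27 − 23 = +4 weeks.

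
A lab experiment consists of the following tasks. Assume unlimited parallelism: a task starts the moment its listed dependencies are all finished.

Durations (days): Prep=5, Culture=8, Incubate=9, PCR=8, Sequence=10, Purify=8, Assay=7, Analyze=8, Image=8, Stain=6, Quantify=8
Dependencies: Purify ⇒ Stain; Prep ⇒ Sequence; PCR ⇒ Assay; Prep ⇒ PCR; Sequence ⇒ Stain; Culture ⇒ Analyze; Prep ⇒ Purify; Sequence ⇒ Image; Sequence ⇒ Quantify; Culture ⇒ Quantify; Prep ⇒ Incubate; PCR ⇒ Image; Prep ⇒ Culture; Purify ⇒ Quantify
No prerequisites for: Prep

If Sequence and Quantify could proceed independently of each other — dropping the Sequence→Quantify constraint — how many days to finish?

23

Before: longest chain Prep→Sequence→Image = 5+10+8 = 23, finish 23.
Without Sequence→Quantify, Quantify's earliest start moves from 15 to 13.
After: Prep→Sequence→Image = 5+10+8 = 23 → 23 days.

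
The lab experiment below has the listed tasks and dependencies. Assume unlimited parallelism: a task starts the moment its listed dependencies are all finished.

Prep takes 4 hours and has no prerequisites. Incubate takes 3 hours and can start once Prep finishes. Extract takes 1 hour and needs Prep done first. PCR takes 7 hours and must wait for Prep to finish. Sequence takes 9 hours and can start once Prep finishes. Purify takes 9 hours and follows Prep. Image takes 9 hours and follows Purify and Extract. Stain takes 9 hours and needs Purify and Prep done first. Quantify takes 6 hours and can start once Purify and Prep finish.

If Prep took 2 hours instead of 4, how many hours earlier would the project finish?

2

Critical path before the change: Prep→Purify→Image = 4+9+9 = 22 giving 22 hours.
Prep lies on that path, so at 2 hours the path becomes 20 hours.
That remains the longest chain; total 20 hours.
Change in finish: 20 − 22 = -2 hours.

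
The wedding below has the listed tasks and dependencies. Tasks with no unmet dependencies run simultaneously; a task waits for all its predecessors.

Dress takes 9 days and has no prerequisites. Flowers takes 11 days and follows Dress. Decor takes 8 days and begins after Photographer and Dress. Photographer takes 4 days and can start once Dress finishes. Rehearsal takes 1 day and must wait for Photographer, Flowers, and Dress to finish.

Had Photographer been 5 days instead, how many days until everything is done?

Actual critical path: Dress→Photographer→Decor = 9+4+8 = 21 ⇒ 21 days.
Photographer lies on that path, so at 5 days the path becomes 22 days.
No other chain overtakes it, so the finish is 22 days.

22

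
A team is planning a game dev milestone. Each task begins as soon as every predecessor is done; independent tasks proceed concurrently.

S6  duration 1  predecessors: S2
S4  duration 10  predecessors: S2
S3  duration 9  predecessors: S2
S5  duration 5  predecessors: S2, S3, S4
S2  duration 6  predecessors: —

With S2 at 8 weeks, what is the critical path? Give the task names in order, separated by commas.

Baseline: S2→S4→S5 = 6+10+5 = 21 → 21 weeks.
Since S2 is critical, the +2 change carries straight to that chain (now 23 weeks).
No other chain overtakes it, so the finish is 23 weeks.

S2, S4, S5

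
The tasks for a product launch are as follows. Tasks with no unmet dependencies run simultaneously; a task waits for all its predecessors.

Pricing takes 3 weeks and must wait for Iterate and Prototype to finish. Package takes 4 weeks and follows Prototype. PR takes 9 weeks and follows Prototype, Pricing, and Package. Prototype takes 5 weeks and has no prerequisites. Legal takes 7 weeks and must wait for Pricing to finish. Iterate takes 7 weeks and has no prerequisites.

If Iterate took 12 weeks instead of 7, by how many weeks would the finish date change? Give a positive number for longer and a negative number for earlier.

5

Critical path before the change: Iterate→Pricing→PR = 7+3+9 = 19 giving 19 weeks.
Iterate is on the critical path; changing it to 12 makes that path 24 weeks.
No other chain overtakes it, so the finish is 24 weeks.
Change in finish: 24 − 19 = +5 weeks.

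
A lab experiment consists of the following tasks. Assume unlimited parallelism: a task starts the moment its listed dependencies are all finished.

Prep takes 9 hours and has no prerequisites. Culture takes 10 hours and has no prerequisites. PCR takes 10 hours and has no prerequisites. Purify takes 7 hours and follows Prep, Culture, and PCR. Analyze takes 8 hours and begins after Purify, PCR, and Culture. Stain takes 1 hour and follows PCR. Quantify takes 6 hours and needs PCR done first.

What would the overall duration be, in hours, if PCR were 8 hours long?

25

Actual critical path: PCR→Purify→Analyze = 10+7+8 = 25 ⇒ 25 hours.
Since PCR is critical, the -2 change carries straight to that chain (now 23 hours).
Now Culture→Purify→Analyze = 10+7+8 = 25 is longest, so the finish becomes 25 hours.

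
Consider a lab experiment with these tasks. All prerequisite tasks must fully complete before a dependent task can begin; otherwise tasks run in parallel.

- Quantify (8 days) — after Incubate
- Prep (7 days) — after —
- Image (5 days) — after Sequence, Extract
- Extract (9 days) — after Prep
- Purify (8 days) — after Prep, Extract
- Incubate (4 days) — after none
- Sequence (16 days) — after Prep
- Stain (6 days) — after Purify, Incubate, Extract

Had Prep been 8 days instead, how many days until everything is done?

Baseline: Prep→Extract→Purify→Stain = 7+9+8+6 = 30 → 30 days.
Prep is on the critical path; changing it to 8 makes that path 31 days.
That remains the longest chain; total 31 days.

31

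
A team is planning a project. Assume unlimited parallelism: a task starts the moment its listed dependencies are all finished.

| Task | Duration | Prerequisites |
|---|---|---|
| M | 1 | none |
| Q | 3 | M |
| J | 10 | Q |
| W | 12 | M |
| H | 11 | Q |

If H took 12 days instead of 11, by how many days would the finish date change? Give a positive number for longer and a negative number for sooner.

1

As given, the longest chain is M→Q→H = 1+3+11 = 15, so the finish is 15 days.
Since H is critical, the +1 change carries straight to that chain (now 16 days).
No other chain overtakes it, so the finish is 16 days.
Change in finish: 16 − 15 = +1 days.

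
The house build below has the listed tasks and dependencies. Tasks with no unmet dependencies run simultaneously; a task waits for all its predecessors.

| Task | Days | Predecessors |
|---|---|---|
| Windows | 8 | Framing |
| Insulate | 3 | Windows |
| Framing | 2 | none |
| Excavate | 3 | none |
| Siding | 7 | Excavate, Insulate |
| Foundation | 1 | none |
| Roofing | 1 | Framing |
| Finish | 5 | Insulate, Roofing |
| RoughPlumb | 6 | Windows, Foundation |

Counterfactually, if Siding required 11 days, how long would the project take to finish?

Actual critical path: Framing→Windows→Insulate→Siding = 2+8+3+7 = 20 ⇒ 20 days.
Siding is on the critical path; changing it to 11 makes that path 24 days.
No other chain overtakes it, so the finish is 24 days.

24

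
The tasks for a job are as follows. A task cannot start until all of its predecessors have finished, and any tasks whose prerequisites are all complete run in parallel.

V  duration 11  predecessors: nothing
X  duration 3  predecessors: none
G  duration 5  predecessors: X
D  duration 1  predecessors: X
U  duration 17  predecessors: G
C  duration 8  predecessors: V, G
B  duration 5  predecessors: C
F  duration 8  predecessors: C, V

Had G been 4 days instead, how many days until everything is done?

As given, the longest chain is V→C→F = 11+8+8 = 27, so the finish is 27 days.
G has 2 days of float (longest path through it is 25).
That remains the longest chain; total 27 days.

27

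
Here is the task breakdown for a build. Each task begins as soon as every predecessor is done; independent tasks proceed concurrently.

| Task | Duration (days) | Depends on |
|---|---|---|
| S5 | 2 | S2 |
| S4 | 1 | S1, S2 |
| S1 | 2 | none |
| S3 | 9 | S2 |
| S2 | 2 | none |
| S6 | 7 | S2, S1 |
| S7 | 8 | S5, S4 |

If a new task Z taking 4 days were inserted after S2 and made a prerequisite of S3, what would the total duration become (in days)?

15

Originally the project takes 12 days.
With Z inserted, S3 now waits for max(S2, Z).
New critical path: S2→Z→S3 = 2+4+9 = 15 ⇒ 15 days.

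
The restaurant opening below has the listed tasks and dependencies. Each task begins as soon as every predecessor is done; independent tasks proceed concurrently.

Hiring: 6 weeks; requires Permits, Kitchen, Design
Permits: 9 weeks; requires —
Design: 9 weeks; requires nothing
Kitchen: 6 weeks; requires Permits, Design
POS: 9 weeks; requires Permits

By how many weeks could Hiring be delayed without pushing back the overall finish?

0

The longest chain is Permits→Kitchen→Hiring = 9+6+6 = 21; overall finish 21 weeks.
Hiring finishes as early as 21 and must finish by 21.
So Hiring can slip 21 − 21 = 0 weeks.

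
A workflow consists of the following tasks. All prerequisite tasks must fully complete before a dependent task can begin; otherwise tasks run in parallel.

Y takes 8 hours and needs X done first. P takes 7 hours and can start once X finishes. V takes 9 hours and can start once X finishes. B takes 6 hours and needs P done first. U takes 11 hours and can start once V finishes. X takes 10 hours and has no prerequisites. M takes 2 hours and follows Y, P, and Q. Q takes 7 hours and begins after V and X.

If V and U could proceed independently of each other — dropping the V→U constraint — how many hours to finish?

28

Original critical path: X→V→U = 10+9+11 = 30 ⇒ 30 hours.
Without V→U, U's earliest start moves from 19 to 0.
After: X→V→Q→M = 10+9+7+2 = 28 → 28 hours.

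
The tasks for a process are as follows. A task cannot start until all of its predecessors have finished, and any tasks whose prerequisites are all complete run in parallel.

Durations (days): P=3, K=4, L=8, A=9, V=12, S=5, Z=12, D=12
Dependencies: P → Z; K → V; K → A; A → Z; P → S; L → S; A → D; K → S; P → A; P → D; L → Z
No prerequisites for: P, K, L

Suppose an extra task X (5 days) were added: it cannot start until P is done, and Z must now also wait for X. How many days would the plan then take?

25

Originally the plan takes 25 days.
With X inserted, Z now waits for max(A, L, P, X).
New critical path: K→A→Z = 4+9+12 = 25 ⇒ 25 days.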